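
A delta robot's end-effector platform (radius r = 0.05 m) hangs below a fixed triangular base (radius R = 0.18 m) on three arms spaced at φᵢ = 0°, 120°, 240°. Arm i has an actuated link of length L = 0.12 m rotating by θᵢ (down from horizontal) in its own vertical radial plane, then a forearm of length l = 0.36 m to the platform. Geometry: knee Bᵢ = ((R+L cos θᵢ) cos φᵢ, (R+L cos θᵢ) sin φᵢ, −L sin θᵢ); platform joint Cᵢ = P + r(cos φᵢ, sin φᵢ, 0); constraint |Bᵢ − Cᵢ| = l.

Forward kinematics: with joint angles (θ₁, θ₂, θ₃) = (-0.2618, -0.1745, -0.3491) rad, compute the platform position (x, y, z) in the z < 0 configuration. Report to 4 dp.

φ1=0.0°: virtual centre (0.2459, 0.0000, 0.0311), radius l
centre 2 = (0.2482·cos120.0°, 0.2482·sin120.0°, 0.0208) = (-0.1241, 0.2149, 0.0208)
arm 3 at φ=240.0°: (R−r)+L cos θ3 = 0.2428;  centre 3 = (-0.1214, -0.2102, 0.0410)
subtract pairs → two planes through P
plane₁₂: -0.7400x+0.4299y+-0.0204z = 0.0006
Cramer: x(z) = 0.0002-0.0000z;  y(z) = 0.0017+0.0475z
sphere 1 gives Az²+Bz+C=0 with A=1.0023, B=-0.0620, C=-0.0682;  B²−4AC=0.2774;  roots -0.2319, 0.2937;  negative root z = -0.2319
x = 0.0002, y = -0.0094

(0.0002, -0.0094, -0.2319)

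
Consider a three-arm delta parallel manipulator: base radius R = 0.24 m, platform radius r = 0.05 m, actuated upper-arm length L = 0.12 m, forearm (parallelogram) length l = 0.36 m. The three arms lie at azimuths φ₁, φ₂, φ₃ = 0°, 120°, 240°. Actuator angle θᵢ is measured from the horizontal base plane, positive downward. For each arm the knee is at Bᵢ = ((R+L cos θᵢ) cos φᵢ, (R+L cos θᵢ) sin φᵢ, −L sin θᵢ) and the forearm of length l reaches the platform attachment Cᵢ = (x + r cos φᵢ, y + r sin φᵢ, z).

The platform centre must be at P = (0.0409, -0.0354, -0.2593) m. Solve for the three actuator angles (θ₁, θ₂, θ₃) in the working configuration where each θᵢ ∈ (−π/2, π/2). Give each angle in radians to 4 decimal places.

θ₁ = 0.1739, θ₂ = 0.8727, θ₃ = 0.4362

rotate P by −φ1: (0.0409, -0.0354, -0.2593)
  e−x'=0.1491;  (l²−L²−(e−x')²−y'²−z²)/2L = 0.1020
  √(A²+B²)=0.2991;  θ1 = -1.0490+1.2228 ≈ 0.1739
φ2=120.0° → target in arm frame (-0.0511, -0.0177)
  e−x'=0.2411;  (l²−L²−(e−x')²−y'²−z²)/2L = -0.0437
  θ2 = atan2(B,A) + arccos(C/0.3541) = 0.8727
rotate P by −φ3: (0.0102, 0.0531, -0.2593)
  A cos θ + B sin θ = C:  0.1798·cos θ + -0.2593·sin θ = 0.0534
  √(A²+B²)=0.3155;  θ3 = -0.9645+1.4007 ≈ 0.4362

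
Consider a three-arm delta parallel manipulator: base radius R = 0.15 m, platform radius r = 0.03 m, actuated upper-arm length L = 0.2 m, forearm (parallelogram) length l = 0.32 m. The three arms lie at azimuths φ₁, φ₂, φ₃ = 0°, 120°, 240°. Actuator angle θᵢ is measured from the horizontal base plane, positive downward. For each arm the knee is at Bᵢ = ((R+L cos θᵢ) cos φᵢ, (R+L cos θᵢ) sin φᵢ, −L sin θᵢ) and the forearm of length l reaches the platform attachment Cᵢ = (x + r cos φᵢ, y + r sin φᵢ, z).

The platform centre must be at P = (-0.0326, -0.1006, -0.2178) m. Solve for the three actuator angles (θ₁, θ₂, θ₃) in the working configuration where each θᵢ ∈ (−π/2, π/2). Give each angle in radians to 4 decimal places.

θ₁ = 0.7854, θ₂ = 0.9602, θ₃ = -0.0873

φ1=0.0° → target in arm frame (-0.0326, -0.1006)
  A cos θ + B sin θ = C:  0.1526·cos θ + -0.2178·sin θ = -0.0461
  √(A²+B²)=0.2659;  θ1 = -0.9596+1.7451 ≈ 0.7854
rotate P by −φ2: (-0.0708, 0.0785, -0.2178)
  e−x'=0.1908;  (l²−L²−(e−x')²−y'²−z²)/2L = -0.0690
  γ=atan2(-0.2178,0.1908)=-0.8513;  ψ=arccos(-0.2384)=1.8116;  θ2=γ+ψ≈0.9602
arm 3 (φ=240.0°): x'=0.1034, y'=0.0221
  e−x'=0.0166;  (l²−L²−(e−x')²−y'²−z²)/2L = 0.0355
  θ3 = atan2(B,A) + arccos(C/0.2184) = -0.0873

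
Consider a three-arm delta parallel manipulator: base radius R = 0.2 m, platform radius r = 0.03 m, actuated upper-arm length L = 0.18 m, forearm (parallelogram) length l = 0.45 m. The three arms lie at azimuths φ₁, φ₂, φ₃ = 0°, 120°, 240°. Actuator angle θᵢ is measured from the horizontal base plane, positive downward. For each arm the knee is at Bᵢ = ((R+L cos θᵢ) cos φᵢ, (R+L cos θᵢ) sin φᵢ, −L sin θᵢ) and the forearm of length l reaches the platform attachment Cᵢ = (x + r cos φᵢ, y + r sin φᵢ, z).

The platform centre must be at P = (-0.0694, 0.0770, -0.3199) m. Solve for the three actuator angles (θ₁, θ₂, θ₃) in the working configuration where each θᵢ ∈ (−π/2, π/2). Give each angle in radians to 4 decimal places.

θ₁ = 0.6110, θ₂ = -0.3490, θ₃ = 0.4362

φ1=0.0° → target in arm frame (-0.0694, 0.0770)
  A=0.2394, B=-0.3199, C=(l²−L²−A²−y'²−z²)/(2L)=0.0126
  √(A²+B²)=0.3996;  θ1 = -0.9283+1.5393 ≈ 0.6110
rotate P by −φ2: (0.1014, 0.0216, -0.3199)
  A=0.0686, B=-0.3199, C=(l²−L²−A²−y'²−z²)/(2L)=0.1739
  γ=atan2(-0.3199,0.0686)=-1.3595;  ψ=arccos(0.5314)=1.0106;  θ2=γ+ψ≈-0.3490
rotate P by −φ3: (-0.0320, -0.0986, -0.3199)
  A cos θ + B sin θ = C:  0.2020·cos θ + -0.3199·sin θ = 0.0479
  γ=atan2(-0.3199,0.2020)=-1.0076;  ψ=arccos(0.1266)=1.4438;  θ3=γ+ψ≈0.4362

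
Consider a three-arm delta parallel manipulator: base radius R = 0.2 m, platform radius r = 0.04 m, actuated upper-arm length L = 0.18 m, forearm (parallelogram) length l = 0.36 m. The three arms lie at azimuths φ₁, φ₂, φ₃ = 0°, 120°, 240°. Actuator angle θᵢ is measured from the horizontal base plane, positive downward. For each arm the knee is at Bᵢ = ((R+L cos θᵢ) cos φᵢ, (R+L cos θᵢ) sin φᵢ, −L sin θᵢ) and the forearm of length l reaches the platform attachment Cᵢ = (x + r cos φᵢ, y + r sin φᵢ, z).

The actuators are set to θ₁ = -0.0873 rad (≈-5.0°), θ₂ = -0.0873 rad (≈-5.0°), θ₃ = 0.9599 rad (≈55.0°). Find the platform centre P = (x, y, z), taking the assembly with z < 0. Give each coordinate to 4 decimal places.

φ1=0.0°: virtual centre (0.3393, 0.0000, 0.0157), radius l
φ2=120.0°: virtual centre (-0.1697, 0.2939, 0.0157), radius l
arm 3 at φ=240.0°: e+L cos θ3 = 0.2632;  S3 = (-0.1316, -0.2280, -0.1474)
subtract pairs → two planes through P
[-1.0179 0.5877 0.0000]·P = 0.0000;  [-0.9419 -0.4560 -0.3263]·P = -0.0243
Cramer: x(z) = 0.0141-0.1884z;  y(z) = 0.0243-0.3264z
quadratic in z: (1.1420)z²+(0.0753)z+(-0.0230)=0, √Δ=0.3325 → z ∈ {-0.1786, 0.1126}; z = -0.1786 (taking z<0)
x = 0.0477, y = 0.0826

(0.0477, 0.0826, -0.1786)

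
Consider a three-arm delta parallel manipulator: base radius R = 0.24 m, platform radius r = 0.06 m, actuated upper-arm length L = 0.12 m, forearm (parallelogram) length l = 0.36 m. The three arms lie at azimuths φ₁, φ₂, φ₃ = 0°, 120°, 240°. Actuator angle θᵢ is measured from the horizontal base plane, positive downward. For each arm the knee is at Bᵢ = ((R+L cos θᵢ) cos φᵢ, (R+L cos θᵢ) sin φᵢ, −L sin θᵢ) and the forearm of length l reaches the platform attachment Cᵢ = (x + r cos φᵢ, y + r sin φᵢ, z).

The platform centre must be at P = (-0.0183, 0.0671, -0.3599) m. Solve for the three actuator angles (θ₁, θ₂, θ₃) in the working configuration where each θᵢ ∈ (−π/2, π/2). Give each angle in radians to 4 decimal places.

θ₁ = 1.1343, θ₂ = 0.6105, θ₃ = 1.3087

φ1=0.0° → target in arm frame (-0.0183, 0.0671)
  A cos θ + B sin θ = C:  0.1983·cos θ + -0.3599·sin θ = -0.2423
  √(A²+B²)=0.4109;  θ1 = -1.0672+2.2015 ≈ 1.1343
φ2=120.0° → target in arm frame (0.0673, -0.0177)
  A cos θ + B sin θ = C:  0.1127·cos θ + -0.3599·sin θ = -0.1140
  γ=atan2(-0.3599,0.1127)=-1.2672;  ψ=arccos(-0.3022)=1.8778;  θ2=γ+ψ≈0.6105
φ3=240.0° → target in arm frame (-0.0490, -0.0494)
  e−x'=0.2290;  (l²−L²−(e−x')²−y'²−z²)/2L = -0.2883
  θ3 = atan2(B,A) + arccos(C/0.4266) = 1.3087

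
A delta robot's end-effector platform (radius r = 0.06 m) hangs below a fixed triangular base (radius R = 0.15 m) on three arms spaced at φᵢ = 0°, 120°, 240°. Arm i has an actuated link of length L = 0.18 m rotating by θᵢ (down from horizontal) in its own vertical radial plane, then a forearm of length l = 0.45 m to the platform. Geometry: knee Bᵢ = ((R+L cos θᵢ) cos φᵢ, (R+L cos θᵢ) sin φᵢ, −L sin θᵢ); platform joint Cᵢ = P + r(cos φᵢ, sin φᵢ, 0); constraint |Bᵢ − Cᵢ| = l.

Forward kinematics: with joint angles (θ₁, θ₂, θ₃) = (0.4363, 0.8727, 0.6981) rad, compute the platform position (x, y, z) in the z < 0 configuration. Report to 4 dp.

φ1=0.0°: virtual centre (0.2531, 0.0000, -0.0761), radius l
S2 = (0.2057·cos120.0°, 0.2057·sin120.0°, -0.1379) = (-0.1028, 0.1781, -0.1379)
φ3=240.0°: virtual centre (-0.1139, -0.1974, -0.1157), radius l
eliminate P² terms by subtracting sphere 1 from 2 and 3
plane₁₂: -0.7120x+0.3563y+-0.1237z = -0.0085
det = 0.5426;  x = 0.0092+-0.1420z,  y = -0.0056+0.0633z
quadratic in z: (1.0242)z²+(0.2207)z+(-0.1372)=0, √Δ=0.7815 → z ∈ {-0.4893, 0.2738}; z = -0.4893 (taking z<0)
x = 0.0787, y = -0.0366

(0.0787, -0.0366, -0.4893)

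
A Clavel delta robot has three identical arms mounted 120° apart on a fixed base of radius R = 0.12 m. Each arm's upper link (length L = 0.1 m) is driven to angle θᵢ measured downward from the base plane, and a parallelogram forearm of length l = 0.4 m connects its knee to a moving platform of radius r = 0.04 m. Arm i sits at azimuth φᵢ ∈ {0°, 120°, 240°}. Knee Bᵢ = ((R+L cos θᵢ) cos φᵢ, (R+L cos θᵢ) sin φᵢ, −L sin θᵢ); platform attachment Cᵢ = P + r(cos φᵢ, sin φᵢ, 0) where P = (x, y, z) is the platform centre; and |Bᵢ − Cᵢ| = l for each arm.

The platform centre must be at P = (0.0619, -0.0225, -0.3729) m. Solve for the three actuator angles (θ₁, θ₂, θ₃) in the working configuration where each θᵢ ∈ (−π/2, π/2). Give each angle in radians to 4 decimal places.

φ1=0.0° → target in arm frame (0.0619, -0.0225)
  e−x'=0.0181;  (l²−L²−(e−x')²−y'²−z²)/2L = 0.0506
  γ=atan2(-0.3729,0.0181)=-1.5223;  ψ=arccos(0.1354)=1.4350;  θ1=γ+ψ≈-0.0873
φ2=120.0° → target in arm frame (-0.0504, -0.0424)
  A cos θ + B sin θ = C:  0.1304·cos θ + -0.3729·sin θ = -0.0393
  γ=atan2(-0.3729,0.1304)=-1.2343;  ψ=arccos(-0.0995)=1.6705;  θ2=γ+ψ≈0.4362
rotate P by −φ3: (-0.0115, 0.0649, -0.3729)
  e−x'=0.0915;  (l²−L²−(e−x')²−y'²−z²)/2L = -0.0081
  θ3 = atan2(B,A) + arccos(C/0.3840) = 0.2617

θ₁ = -0.0873, θ₂ = 0.4362, θ₃ = 0.2617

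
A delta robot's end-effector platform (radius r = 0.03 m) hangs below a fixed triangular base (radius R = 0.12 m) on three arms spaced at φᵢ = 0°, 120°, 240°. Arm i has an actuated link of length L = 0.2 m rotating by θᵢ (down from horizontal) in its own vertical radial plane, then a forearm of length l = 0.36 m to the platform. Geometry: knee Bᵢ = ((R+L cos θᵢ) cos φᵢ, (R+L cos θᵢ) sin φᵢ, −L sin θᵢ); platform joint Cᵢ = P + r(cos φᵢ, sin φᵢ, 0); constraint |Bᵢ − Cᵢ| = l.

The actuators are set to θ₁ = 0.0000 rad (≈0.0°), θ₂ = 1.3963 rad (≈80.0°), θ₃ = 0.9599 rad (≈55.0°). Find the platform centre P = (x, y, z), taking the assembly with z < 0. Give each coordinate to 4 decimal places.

(0.2019, -0.0926, -0.3365)

O1 = (0.2900·cos0.0°, 0.2900·sin0.0°, 0.0000) = (0.2900, 0.0000, 0.0000)
φ2=120.0°: virtual centre (-0.0624, 0.1080, -0.1970), radius l
arm 3 at φ=240.0°: (R−r)+L cos θ3 = 0.2047;  O3 = (-0.1024, -0.1773, -0.1638)
eliminate P² terms by subtracting sphere 1 from 2 and 3
linear system: -0.7047x+0.2160y = -0.0297−-0.3939z; -0.7847x+-0.3546y = -0.0154−-0.3277z
det = 0.4194;  x = 0.0331+-0.5018z,  y = -0.0299+0.1865z
sphere 1 gives Az²+Bz+C=0 with A=1.2866, B=0.2467, C=-0.0627;  B²−4AC=0.3835;  roots -0.3365, 0.1448;  negative root z = -0.3365
x = 0.2019, y = -0.0926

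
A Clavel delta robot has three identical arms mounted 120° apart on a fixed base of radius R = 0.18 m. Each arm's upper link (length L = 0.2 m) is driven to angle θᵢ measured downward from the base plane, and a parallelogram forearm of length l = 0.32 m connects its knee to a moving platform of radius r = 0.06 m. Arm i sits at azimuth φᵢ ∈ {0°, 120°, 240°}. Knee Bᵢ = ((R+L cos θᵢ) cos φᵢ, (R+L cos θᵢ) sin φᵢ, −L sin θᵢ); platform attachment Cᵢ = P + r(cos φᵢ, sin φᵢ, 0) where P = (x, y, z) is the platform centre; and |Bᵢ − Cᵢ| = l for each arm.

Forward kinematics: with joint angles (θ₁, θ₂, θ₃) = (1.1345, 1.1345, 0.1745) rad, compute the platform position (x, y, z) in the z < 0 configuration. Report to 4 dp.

(-0.0684, -0.1184, -0.2992)

φ1=0.0°: virtual centre (0.2045, 0.0000, -0.1813), radius l
O2 = (0.2045·cos120.0°, 0.2045·sin120.0°, -0.1813) = (-0.1023, 0.1771, -0.1813)
arm 3 at φ=240.0°: ρ3 = 0.3170;  O3 = (-0.1585, -0.2745, -0.0347)
eliminate P² terms by subtracting sphere 1 from 2 and 3
linear system: -0.6136x+0.3542y = 0.0000−0.0000z; -0.7260x+-0.5490y = 0.0270−0.2931z
det = 0.5940;  x = -0.0161+0.1748z,  y = -0.0279+0.3027z
into |P−O₁|² = l²: 1.1222z² + 0.2685z + -0.0201 = 0;  Δ = 0.1623;  z = -0.2992 or 0.0599 → z<0 root = -0.2992
x = -0.0684, y = -0.1184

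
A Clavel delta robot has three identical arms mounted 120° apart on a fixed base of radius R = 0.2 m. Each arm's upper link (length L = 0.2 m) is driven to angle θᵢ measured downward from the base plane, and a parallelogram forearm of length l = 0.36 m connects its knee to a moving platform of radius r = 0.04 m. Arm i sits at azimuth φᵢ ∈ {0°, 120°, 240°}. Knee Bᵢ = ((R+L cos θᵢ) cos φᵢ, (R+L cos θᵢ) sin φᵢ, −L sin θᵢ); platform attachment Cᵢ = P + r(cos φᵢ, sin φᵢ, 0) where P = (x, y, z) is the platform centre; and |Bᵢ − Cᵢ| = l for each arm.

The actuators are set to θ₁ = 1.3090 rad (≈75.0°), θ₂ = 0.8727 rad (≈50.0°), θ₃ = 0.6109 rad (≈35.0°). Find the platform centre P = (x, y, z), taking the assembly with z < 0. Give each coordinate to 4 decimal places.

φ1=0.0°: virtual centre (0.2118, 0.0000, -0.1932), radius l
arm 2 at φ=120.0°: e+L cos θ2 = 0.2886;  O2 = (-0.1443, 0.2499, -0.1532)
O3 = (0.3238·cos240.0°, 0.3238·sin240.0°, -0.1147) = (-0.1619, -0.2804, -0.1147)
eliminate P² terms by subtracting sphere 1 from 2 and 3
plane₁₂: -0.7121x+0.4998y+0.0799z = 0.0246
Cramer: x(z) = -0.0410+0.1595z;  y(z) = -0.0093+0.0673z
sphere 1 gives Az²+Bz+C=0 with A=1.0300, B=0.3045, C=-0.0283;  B²−4AC=0.2093;  roots -0.3699, 0.0743;  negative root z = -0.3699
x = -0.1000, y = -0.0342

(-0.1000, -0.0342, -0.3699)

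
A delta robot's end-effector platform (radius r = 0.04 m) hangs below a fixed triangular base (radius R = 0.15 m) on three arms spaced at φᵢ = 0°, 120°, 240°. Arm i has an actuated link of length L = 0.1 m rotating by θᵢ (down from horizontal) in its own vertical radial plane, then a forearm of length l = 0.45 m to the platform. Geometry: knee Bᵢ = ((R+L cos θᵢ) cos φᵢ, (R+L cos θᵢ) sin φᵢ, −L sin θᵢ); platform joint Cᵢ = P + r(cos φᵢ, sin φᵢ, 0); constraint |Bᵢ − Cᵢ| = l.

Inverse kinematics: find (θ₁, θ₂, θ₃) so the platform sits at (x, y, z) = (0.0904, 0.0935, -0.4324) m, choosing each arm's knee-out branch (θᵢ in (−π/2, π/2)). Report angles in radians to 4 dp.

rotate P by −φ1: (0.0904, 0.0935, -0.4324)
  e−x'=0.0196;  (l²−L²−(e−x')²−y'²−z²)/2L = -0.0180
  θ1 = atan2(B,A) + arccos(C/0.4328) = 0.0869
rotate P by −φ2: (0.0358, -0.1250, -0.4324)
  e−x'=0.0742;  (l²−L²−(e−x')²−y'²−z²)/2L = -0.0781
  θ2 = atan2(B,A) + arccos(C/0.4387) = 0.3489
rotate P by −φ3: (-0.1262, 0.0315, -0.4324)
  A cos θ + B sin θ = C:  0.2362·cos θ + -0.4324·sin θ = -0.2562
  θ3 = atan2(B,A) + arccos(C/0.4927) = 1.0468

θ₁ = 0.0869, θ₂ = 0.3489, θ₃ = 1.0468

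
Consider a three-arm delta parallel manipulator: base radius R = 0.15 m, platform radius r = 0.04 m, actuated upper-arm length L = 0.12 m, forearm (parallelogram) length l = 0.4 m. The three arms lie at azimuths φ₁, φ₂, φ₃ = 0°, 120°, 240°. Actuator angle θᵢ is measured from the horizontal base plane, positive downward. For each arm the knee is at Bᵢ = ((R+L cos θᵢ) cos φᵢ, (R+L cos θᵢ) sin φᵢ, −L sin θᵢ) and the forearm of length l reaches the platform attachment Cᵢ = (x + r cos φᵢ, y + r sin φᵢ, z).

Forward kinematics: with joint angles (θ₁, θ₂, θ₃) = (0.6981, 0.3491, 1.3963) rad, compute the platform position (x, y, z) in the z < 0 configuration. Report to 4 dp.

(0.0324, 0.1413, -0.4107)

S1 = (0.2019·cos0.0°, 0.2019·sin0.0°, -0.0771) = (0.2019, 0.0000, -0.0771)
S2 = (0.2228·cos120.0°, 0.2228·sin120.0°, -0.0410) = (-0.1114, 0.1929, -0.0410)
φ3=240.0°: virtual centre (-0.0654, -0.1133, -0.1182), radius l
subtract pairs → two planes through P
linear system: -0.6266x+0.3858y = 0.0046−0.0722z; -0.5347x+-0.2266y = -0.0156−-0.0821z
Cramer: x(z) = 0.0143-0.0440z;  y(z) = 0.0352-0.2585z
into |P−S₁|² = l²: 1.0687z² + 0.1526z + -0.1176 = 0;  Δ = 0.5261;  z = -0.4107 or 0.2680 → z<0 root = -0.4107
x = 0.0324, y = 0.1413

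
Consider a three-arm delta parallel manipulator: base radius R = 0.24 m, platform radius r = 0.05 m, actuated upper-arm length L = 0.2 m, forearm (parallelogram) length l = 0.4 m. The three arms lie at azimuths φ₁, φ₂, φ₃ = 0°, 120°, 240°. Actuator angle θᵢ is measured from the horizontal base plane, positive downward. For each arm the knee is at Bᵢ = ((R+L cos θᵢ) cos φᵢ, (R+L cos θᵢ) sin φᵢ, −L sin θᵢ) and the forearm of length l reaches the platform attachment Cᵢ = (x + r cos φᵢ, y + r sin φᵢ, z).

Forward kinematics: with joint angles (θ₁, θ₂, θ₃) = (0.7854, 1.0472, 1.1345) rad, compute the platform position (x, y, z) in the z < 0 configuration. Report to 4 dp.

arm 1 at φ=0.0°: ρ1 = 0.3314;  S1 = (0.3314, 0.0000, -0.1414)
S2 = (0.2900·cos120.0°, 0.2900·sin120.0°, -0.1732) = (-0.1450, 0.2511, -0.1732)
S3 = (0.2745·cos240.0°, 0.2745·sin240.0°, -0.1813) = (-0.1373, -0.2377, -0.1813)
eliminate P² terms by subtracting sphere 1 from 2 and 3
[-0.9528 0.5023 -0.0636]·P = -0.0157;  [-0.9374 -0.4755 -0.0797]·P = -0.0216
det = 0.9239;  x = 0.0199+-0.0760z,  y = 0.0063+-0.0177z
quadratic in z: (1.0061)z²+(0.3300)z+(-0.0429)=0, √Δ=0.5306 → z ∈ {-0.4277, 0.0997}; z = -0.4277 (taking z<0)
x = 0.0524, y = 0.0139

(0.0524, 0.0139, -0.4277)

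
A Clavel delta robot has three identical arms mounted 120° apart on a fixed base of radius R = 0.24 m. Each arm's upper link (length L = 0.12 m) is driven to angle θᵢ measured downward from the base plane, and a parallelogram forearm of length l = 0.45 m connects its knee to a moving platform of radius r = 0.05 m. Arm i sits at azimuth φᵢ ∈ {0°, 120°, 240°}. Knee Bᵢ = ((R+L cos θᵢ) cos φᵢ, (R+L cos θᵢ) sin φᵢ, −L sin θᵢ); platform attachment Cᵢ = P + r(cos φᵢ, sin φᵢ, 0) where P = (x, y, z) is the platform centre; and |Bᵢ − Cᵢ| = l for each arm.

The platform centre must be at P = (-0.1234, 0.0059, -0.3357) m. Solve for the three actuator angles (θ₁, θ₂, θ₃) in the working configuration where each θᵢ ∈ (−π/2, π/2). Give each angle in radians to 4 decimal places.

arm 1 (φ=0.0°): x'=-0.1234, y'=0.0059
  e−x'=0.3134;  (l²−L²−(e−x')²−y'²−z²)/2L = -0.0952
  √(A²+B²)=0.4593;  θ1 = -0.8197+1.7796 ≈ 0.9599
φ2=120.0° → target in arm frame (0.0668, 0.1039)
  A cos θ + B sin θ = C:  0.1232·cos θ + -0.3357·sin θ = 0.2060
  γ=atan2(-0.3357,0.1232)=-1.2191;  ψ=arccos(0.5760)=0.9570;  θ2=γ+ψ≈-0.2621
φ3=240.0° → target in arm frame (0.0566, -0.1098)
  A cos θ + B sin θ = C:  0.1334·cos θ + -0.3357·sin θ = 0.1898
  γ=atan2(-0.3357,0.1334)=-1.1925;  ψ=arccos(0.5254)=1.0177;  θ3=γ+ψ≈-0.1749

θ₁ = 0.9599, θ₂ = -0.2621, θ₃ = -0.1749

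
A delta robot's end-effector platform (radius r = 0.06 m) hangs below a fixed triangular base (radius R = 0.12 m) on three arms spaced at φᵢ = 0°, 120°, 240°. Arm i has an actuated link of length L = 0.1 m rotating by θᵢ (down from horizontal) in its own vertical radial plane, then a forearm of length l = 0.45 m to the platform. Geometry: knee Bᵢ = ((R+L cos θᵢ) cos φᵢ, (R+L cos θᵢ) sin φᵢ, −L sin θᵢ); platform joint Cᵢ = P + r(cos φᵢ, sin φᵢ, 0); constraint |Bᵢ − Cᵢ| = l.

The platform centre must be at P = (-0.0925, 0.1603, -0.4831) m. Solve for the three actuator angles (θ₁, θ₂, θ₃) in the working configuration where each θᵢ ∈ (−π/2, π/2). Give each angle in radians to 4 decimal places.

θ₁ = 1.3959, θ₂ = 0.3488, θ₃ = 1.3961

rotate P by −φ1: (-0.0925, 0.1603, -0.4831)
  A cos θ + B sin θ = C:  0.1525·cos θ + -0.4831·sin θ = -0.4492
  θ1 = atan2(B,A) + arccos(C/0.5066) = 1.3959
arm 2 (φ=120.0°): x'=0.1851, y'=0.0000
  A cos θ + B sin θ = C:  -0.1251·cos θ + -0.4831·sin θ = -0.2826
  √(A²+B²)=0.4990;  θ2 = -1.8241+2.1729 ≈ 0.3488
φ3=240.0° → target in arm frame (-0.0926, -0.1603)
  A=0.1526, B=-0.4831, C=(l²−L²−A²−y'²−z²)/(2L)=-0.4492
  √(A²+B²)=0.5066;  θ3 = -1.2649+2.6610 ≈ 1.3961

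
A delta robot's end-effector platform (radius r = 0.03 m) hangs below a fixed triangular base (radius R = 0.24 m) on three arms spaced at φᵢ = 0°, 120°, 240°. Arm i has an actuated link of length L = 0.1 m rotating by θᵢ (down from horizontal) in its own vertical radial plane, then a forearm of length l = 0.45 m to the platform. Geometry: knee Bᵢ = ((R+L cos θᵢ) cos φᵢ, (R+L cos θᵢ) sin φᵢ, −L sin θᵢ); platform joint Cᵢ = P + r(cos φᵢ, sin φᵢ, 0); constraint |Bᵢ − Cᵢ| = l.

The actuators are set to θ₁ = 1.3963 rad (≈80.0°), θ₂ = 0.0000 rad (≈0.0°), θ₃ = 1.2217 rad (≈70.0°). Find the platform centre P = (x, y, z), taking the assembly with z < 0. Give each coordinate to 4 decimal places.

(-0.0784, 0.1040, -0.4118)

φ1=0.0°: virtual centre (0.2274, 0.0000, -0.0985), radius l
arm 2 at φ=120.0°: (R−r)+L cos θ2 = 0.3100;  O2 = (-0.1550, 0.2685, 0.0000)
φ3=240.0°: virtual centre (-0.1221, -0.2115, -0.0940), radius l
|O₂|²−|O₁|² = 0.0347;  |O₃|²−|O₁|² = 0.0071
[-0.7647 0.5369 0.1970]·P = 0.0347;  [-0.6989 -0.4230 0.0090]·P = 0.0071
det = 0.6987;  x = -0.0264+0.1262z,  y = 0.0270+-0.1871z
into |P−O₁|² = l²: 1.0509z² + 0.1228z + -0.1277 = 0;  Δ = 0.5517;  z = -0.4118 or 0.2950 → z<0 root = -0.4118
x = -0.0784, y = 0.1040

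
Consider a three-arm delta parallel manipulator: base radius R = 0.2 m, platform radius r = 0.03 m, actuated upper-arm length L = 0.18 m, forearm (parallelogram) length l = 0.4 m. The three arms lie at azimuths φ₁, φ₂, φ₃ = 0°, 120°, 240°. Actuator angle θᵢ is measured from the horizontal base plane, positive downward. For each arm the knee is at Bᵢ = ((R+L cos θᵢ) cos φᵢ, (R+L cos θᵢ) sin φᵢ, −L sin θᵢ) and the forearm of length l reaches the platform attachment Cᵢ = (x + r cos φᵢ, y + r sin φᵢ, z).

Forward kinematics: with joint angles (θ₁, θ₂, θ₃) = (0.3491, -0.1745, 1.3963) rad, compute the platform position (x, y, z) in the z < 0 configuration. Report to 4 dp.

(0.0539, 0.1814, -0.2754)

φ1=0.0°: virtual centre (0.3391, 0.0000, -0.0616), radius l
centre 2 = (0.3473·cos120.0°, 0.3473·sin120.0°, 0.0313) = (-0.1736, 0.3007, 0.0313)
φ3=240.0°: virtual centre (-0.1006, -0.1743, -0.1773), radius l
|centre ₂|²−|centre ₁|² = 0.0028;  |centre ₃|²−|centre ₁|² = -0.0469
[-1.0256 0.6015 0.1856]·P = 0.0028;  [-0.8795 -0.3486 -0.2314]·P = -0.0469
Cramer: x(z) = 0.0307-0.0840z;  y(z) = 0.0570-0.4519z
quadratic in z: (1.2112)z²+(0.1235)z+(-0.0578)=0, √Δ=0.5436 → z ∈ {-0.2754, 0.1734}; z = -0.2754 (taking z<0)
x = 0.0539, y = 0.1814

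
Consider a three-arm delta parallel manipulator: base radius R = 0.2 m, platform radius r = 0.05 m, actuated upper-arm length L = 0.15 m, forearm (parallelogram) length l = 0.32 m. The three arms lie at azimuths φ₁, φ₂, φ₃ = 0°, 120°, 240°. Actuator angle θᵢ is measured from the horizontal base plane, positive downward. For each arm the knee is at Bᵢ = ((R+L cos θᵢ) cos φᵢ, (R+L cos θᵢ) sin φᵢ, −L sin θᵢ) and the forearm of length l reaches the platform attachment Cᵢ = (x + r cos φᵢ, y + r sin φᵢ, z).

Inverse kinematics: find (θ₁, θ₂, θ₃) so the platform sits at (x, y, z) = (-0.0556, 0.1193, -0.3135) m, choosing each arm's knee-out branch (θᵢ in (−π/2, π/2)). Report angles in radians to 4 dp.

θ₁ = 1.3091, θ₂ = 0.2618, θ₃ = 1.3961

φ1=0.0° → target in arm frame (-0.0556, 0.1193)
  A cos θ + B sin θ = C:  0.2056·cos θ + -0.3135·sin θ = -0.2496
  θ1 = atan2(B,A) + arccos(C/0.3749) = 1.3091
φ2=120.0° → target in arm frame (0.1311, -0.0115)
  e−x'=0.0189;  (l²−L²−(e−x')²−y'²−z²)/2L = -0.0629
  γ=atan2(-0.3135,0.0189)=-1.5106;  ψ=arccos(-0.2003)=1.7724;  θ2=γ+ψ≈0.2618
rotate P by −φ3: (-0.0755, -0.1078, -0.3135)
  A=0.2255, B=-0.3135, C=(l²−L²−A²−y'²−z²)/(2L)=-0.2695
  θ3 = atan2(B,A) + arccos(C/0.3862) = 1.3961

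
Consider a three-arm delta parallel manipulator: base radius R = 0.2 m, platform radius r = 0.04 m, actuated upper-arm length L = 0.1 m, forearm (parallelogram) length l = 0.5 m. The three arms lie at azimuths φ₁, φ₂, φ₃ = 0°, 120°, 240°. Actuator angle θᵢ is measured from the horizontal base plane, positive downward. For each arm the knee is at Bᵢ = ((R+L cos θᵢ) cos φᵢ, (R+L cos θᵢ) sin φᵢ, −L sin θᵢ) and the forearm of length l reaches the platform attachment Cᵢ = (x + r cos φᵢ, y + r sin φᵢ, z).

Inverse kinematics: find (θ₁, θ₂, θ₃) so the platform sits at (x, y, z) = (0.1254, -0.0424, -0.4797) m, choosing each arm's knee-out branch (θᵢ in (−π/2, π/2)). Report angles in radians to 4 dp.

θ₁ = 0.0003, θ₂ = 1.1348, θ₃ = 0.7855

φ1=0.0° → target in arm frame (0.1254, -0.0424)
  A cos θ + B sin θ = C:  0.0346·cos θ + -0.4797·sin θ = 0.0345
  θ1 = atan2(B,A) + arccos(C/0.4809) = 0.0003
φ2=120.0° → target in arm frame (-0.0994, -0.0874)
  A=0.2594, B=-0.4797, C=(l²−L²−A²−y'²−z²)/(2L)=-0.3252
  θ2 = atan2(B,A) + arccos(C/0.5454) = 1.1348
φ3=240.0° → target in arm frame (-0.0260, 0.1298)
  e−x'=0.1860;  (l²−L²−(e−x')²−y'²−z²)/2L = -0.2077
  √(A²+B²)=0.5145;  θ3 = -1.2009+1.9864 ≈ 0.7855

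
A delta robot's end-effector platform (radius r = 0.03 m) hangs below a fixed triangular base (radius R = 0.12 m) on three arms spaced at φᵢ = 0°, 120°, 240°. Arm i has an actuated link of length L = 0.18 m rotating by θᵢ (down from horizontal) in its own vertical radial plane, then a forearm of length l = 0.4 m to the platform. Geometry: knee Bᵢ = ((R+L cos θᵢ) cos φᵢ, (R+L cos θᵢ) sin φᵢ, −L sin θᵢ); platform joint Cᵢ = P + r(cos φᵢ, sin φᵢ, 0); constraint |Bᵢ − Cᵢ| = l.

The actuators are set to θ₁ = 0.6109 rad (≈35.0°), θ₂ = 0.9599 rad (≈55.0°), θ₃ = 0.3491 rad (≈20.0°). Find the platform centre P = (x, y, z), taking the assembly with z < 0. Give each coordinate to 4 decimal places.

arm 1 at φ=0.0°: (R−r)+L cos θ1 = 0.2374;  S1 = (0.2374, 0.0000, -0.1032)
arm 2 at φ=120.0°: (R−r)+L cos θ2 = 0.1932;  S2 = (-0.0966, 0.1674, -0.1474)
S3 = (0.2591·cos240.0°, 0.2591·sin240.0°, -0.0616) = (-0.1296, -0.2244, -0.0616)
subtract pairs → two planes through P
linear system: -0.6681x+0.3347y = -0.0080−-0.0884z; -0.7340x+-0.4488y = 0.0039−0.0834z
Cramer: x(z) = 0.0041-0.0216z;  y(z) = -0.0155+0.2210z
into |P−S₁|² = l²: 1.0493z² + 0.2097z + -0.0947 = 0;  Δ = 0.4413;  z = -0.4165 or 0.2166 → z<0 root = -0.4165
x = 0.0131, y = -0.1075

(0.0131, -0.1075, -0.4165)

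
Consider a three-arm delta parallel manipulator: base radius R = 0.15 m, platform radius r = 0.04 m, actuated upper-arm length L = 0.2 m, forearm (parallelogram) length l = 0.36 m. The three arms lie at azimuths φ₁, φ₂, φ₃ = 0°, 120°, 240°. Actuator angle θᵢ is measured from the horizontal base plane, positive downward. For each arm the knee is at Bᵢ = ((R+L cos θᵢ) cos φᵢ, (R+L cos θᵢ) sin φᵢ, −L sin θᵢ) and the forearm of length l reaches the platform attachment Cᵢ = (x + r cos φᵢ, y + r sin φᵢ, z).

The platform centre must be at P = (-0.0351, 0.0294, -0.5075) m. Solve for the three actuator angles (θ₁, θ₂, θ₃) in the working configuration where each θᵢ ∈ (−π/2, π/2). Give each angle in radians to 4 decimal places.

rotate P by −φ1: (-0.0351, 0.0294, -0.5075)
  A cos θ + B sin θ = C:  0.1451·cos θ + -0.5075·sin θ = -0.4747
  θ1 = atan2(B,A) + arccos(C/0.5278) = 1.3967
φ2=120.0° → target in arm frame (0.0430, 0.0157)
  A=0.0670, B=-0.5075, C=(l²−L²−A²−y'²−z²)/(2L)=-0.4317
  θ2 = atan2(B,A) + arccos(C/0.5119) = 1.1348
arm 3 (φ=240.0°): x'=-0.0079, y'=-0.0451
  e−x'=0.1179;  (l²−L²−(e−x')²−y'²−z²)/2L = -0.4597
  θ3 = atan2(B,A) + arccos(C/0.5210) = 1.3092

θ₁ = 1.3967, θ₂ = 1.1348, θ₃ = 1.3092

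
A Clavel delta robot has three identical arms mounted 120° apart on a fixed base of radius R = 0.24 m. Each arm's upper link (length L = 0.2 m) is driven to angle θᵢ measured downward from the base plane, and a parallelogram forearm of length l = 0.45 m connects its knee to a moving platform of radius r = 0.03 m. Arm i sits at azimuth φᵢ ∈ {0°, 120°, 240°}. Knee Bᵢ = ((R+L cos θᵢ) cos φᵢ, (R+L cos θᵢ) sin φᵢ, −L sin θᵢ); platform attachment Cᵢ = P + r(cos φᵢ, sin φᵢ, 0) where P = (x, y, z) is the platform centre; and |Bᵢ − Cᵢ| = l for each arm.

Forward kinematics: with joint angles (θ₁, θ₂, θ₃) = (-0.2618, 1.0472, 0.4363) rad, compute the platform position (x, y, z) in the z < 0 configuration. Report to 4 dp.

(0.1120, -0.0769, -0.2826)

arm 1 at φ=0.0°: ρ1 = 0.4032;  centre 1 = (0.4032, 0.0000, 0.0518)
arm 2 at φ=120.0°: ρ2 = 0.3100;  centre 2 = (-0.1550, 0.2685, -0.1732)
centre 3 = (0.3913·cos240.0°, 0.3913·sin240.0°, -0.0845) = (-0.1956, -0.3388, -0.0845)
subtract pairs → two planes through P
[-1.1164 0.5369 -0.4499]·P = -0.0391;  [-1.1976 -0.6777 -0.2726]·P = -0.0050
Cramer: x(z) = 0.0209-0.3224z;  y(z) = -0.0295+0.1676z
into |P−centre ₁|² = l²: 1.1320z² + 0.1331z + -0.0528 = 0;  Δ = 0.2567;  z = -0.2826 or 0.1650 → z<0 root = -0.2826
x = 0.1120, y = -0.0769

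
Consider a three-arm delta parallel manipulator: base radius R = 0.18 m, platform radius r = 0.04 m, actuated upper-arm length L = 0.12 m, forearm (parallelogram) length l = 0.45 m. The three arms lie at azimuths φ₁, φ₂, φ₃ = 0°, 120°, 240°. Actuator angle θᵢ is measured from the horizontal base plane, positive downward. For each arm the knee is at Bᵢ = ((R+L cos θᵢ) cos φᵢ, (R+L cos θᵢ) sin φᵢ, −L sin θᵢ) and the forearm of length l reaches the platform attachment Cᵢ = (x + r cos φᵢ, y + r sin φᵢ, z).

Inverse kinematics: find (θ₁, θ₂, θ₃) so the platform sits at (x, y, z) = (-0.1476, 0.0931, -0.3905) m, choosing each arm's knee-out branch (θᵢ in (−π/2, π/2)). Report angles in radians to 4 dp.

arm 1 (φ=0.0°): x'=-0.1476, y'=0.0931
  A=0.2876, B=-0.3905, C=(l²−L²−A²−y'²−z²)/(2L)=-0.2324
  θ1 = atan2(B,A) + arccos(C/0.4850) = 1.1345
arm 2 (φ=120.0°): x'=0.1544, y'=0.0813
  e−x'=-0.0144;  (l²−L²−(e−x')²−y'²−z²)/2L = 0.1200
  θ2 = atan2(B,A) + arccos(C/0.3908) = -0.3490
φ3=240.0° → target in arm frame (-0.0068, -0.1744)
  A=0.1468, B=-0.3905, C=(l²−L²−A²−y'²−z²)/(2L)=-0.0681
  θ3 = atan2(B,A) + arccos(C/0.4172) = 0.5237

θ₁ = 1.1345, θ₂ = -0.3490, θ₃ = 0.5237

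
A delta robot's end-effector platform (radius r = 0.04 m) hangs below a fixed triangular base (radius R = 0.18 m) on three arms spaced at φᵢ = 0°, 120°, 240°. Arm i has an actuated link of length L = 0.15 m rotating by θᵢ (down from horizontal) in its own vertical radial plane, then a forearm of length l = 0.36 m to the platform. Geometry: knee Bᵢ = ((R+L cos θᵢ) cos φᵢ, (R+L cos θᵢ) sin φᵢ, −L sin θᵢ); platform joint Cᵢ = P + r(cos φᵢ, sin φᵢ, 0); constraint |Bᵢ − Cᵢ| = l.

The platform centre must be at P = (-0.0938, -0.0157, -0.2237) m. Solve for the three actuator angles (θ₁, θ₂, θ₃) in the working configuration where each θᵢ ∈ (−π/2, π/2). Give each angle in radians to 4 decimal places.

rotate P by −φ1: (-0.0938, -0.0157, -0.2237)
  A=0.2338, B=-0.2237, C=(l²−L²−A²−y'²−z²)/(2L)=0.0072
  √(A²+B²)=0.3236;  θ1 = -0.7633+1.5487 ≈ 0.7853
rotate P by −φ2: (0.0333, 0.0891, -0.2237)
  e−x'=0.1067;  (l²−L²−(e−x')²−y'²−z²)/2L = 0.1258
  γ=atan2(-0.2237,0.1067)=-1.1257;  ψ=arccos(0.5076)=1.0384;  θ2=γ+ψ≈-0.0873
φ3=240.0° → target in arm frame (0.0605, -0.0734)
  A cos θ + B sin θ = C:  0.0795·cos θ + -0.2237·sin θ = 0.1512
  γ=atan2(-0.2237,0.0795)=-1.2293;  ψ=arccos(0.6368)=0.8805;  θ3=γ+ψ≈-0.3488

θ₁ = 0.7853, θ₂ = -0.0873, θ₃ = -0.3488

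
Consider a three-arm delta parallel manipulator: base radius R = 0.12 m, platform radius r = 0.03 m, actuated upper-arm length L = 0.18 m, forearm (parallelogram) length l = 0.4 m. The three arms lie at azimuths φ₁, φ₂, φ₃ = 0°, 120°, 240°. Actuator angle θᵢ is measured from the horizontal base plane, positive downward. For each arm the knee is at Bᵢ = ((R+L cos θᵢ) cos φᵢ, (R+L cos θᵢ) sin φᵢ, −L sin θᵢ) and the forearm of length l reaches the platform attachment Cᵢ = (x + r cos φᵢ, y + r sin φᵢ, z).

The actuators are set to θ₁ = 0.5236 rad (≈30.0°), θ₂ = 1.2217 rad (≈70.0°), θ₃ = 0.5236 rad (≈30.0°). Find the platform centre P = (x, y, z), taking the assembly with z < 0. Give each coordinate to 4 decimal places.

O1 = (0.2459·cos0.0°, 0.2459·sin0.0°, -0.0900) = (0.2459, 0.0000, -0.0900)
φ2=120.0°: virtual centre (-0.0758, 0.1313, -0.1691), radius l
φ3=240.0°: virtual centre (-0.1229, -0.2129, -0.0900), radius l
eliminate P² terms by subtracting sphere 1 from 2 and 3
[-0.6433 0.2625 -0.1583]·P = -0.0170;  [-0.7377 -0.4259 0.0000]·P = 0.0000
Cramer: x(z) = 0.0155-0.1442z;  y(z) = -0.0268+0.2497z
quadratic in z: (1.0831)z²+(0.2331)z+(-0.0981)=0, √Δ=0.6923 → z ∈ {-0.4272, 0.2120}; z = -0.4272 (taking z<0)
x = 0.0770, y = -0.1334

(0.0770, -0.1334, -0.4272)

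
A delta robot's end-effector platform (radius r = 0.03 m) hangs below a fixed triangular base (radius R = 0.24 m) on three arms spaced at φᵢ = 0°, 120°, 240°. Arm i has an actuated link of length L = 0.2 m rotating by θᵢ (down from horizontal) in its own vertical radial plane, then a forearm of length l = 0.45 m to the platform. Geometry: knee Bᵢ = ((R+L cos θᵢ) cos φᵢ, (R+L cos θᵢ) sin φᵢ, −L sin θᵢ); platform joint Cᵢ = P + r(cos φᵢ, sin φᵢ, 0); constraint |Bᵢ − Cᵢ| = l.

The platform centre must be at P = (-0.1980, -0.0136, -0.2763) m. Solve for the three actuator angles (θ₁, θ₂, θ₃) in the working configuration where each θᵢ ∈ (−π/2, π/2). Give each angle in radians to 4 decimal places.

θ₁ = 1.3962, θ₂ = 0.0872, θ₃ = -0.0875

φ1=0.0° → target in arm frame (-0.1980, -0.0136)
  A cos θ + B sin θ = C:  0.4080·cos θ + -0.2763·sin θ = -0.2012
  θ1 = atan2(B,A) + arccos(C/0.4928) = 1.3962
rotate P by −φ2: (0.0872, 0.1783, -0.2763)
  e−x'=0.1228;  (l²−L²−(e−x')²−y'²−z²)/2L = 0.0983
  γ=atan2(-0.2763,0.1228)=-1.1526;  ψ=arccos(0.3250)=1.2398;  θ2=γ+ψ≈0.0872
rotate P by −φ3: (0.1108, -0.1647, -0.2763)
  e−x'=0.0992;  (l²−L²−(e−x')²−y'²−z²)/2L = 0.1230
  θ3 = atan2(B,A) + arccos(C/0.2936) = -0.0875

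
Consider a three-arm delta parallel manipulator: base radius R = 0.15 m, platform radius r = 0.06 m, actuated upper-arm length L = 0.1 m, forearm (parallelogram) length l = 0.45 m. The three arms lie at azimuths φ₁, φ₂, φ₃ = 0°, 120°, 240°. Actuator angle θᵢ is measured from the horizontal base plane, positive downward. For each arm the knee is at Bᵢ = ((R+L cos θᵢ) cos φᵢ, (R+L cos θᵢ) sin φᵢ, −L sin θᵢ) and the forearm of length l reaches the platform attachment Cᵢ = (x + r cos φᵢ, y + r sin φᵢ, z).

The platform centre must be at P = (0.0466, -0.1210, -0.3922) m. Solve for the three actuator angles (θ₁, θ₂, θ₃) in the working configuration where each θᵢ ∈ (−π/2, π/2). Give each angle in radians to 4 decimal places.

arm 1 (φ=0.0°): x'=0.0466, y'=-0.1210
  A cos θ + B sin θ = C:  0.0434·cos θ + -0.3922·sin θ = 0.1108
  γ=atan2(-0.3922,0.0434)=-1.4606;  ψ=arccos(0.2807)=1.2862;  θ1=γ+ψ≈-0.1743
arm 2 (φ=120.0°): x'=-0.1281, y'=0.0201
  e−x'=0.2181;  (l²−L²−(e−x')²−y'²−z²)/2L = -0.0464
  γ=atan2(-0.3922,0.2181)=-1.0633;  ψ=arccos(-0.1035)=1.6745;  θ2=γ+ψ≈0.6112
arm 3 (φ=240.0°): x'=0.0815, y'=0.1009
  e−x'=0.0085;  (l²−L²−(e−x')²−y'²−z²)/2L = 0.1422
  θ3 = atan2(B,A) + arccos(C/0.3923) = -0.3492

θ₁ = -0.1743, θ₂ = 0.6112, θ₃ = -0.3492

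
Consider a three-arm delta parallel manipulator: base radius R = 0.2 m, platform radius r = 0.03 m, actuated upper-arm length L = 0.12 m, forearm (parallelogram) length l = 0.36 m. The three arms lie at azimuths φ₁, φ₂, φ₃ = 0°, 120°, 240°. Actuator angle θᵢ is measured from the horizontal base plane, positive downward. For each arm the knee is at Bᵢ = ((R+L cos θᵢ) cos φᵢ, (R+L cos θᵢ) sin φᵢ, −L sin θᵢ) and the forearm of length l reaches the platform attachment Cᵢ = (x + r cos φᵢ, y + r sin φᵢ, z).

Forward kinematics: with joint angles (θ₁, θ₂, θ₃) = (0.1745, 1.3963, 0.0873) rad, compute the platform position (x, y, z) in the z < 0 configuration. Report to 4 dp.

(0.0616, -0.1186, -0.2742)

S1 = (0.2882·cos0.0°, 0.2882·sin0.0°, -0.0208) = (0.2882, 0.0000, -0.0208)
arm 2 at φ=120.0°: e+L cos θ2 = 0.1908;  S2 = (-0.0954, 0.1653, -0.1182)
φ3=240.0°: virtual centre (-0.1448, -0.2508, -0.0105), radius l
eliminate P² terms by subtracting sphere 1 from 2 and 3
[-0.7672 0.3305 -0.1947]·P = -0.0331;  [-0.8659 -0.5015 0.0207]·P = 0.0005
Cramer: x(z) = 0.0245-0.1353z;  y(z) = -0.0432+0.2750z
into |P−S₁|² = l²: 1.0939z² + 0.0892z + -0.0578 = 0;  Δ = 0.2608;  z = -0.2742 or 0.1926 → z<0 root = -0.2742
x = 0.0616, y = -0.1186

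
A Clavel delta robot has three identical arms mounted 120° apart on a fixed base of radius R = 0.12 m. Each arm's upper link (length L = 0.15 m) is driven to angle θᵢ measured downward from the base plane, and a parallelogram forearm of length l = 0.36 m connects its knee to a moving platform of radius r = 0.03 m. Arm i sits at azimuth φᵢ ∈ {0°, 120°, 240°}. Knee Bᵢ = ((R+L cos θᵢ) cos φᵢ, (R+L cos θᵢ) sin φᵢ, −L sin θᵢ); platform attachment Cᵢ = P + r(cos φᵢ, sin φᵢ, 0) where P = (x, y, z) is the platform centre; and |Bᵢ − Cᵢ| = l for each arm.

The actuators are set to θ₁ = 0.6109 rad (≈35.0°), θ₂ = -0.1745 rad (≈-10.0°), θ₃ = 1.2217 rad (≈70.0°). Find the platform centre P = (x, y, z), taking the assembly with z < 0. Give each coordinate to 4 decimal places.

(0.0030, 0.1857, -0.3121)

arm 1 at φ=0.0°: (R−r)+L cos θ1 = 0.2129;  S1 = (0.2129, 0.0000, -0.0860)
S2 = (0.2377·cos120.0°, 0.2377·sin120.0°, 0.0260) = (-0.1189, 0.2059, 0.0260)
φ3=240.0°: virtual centre (-0.0707, -0.1224, -0.1410), radius l
subtract pairs → two planes through P
plane₁₂: -0.6635x+0.4117y+0.2242z = 0.0045
det = 0.3959;  x = 0.0106+0.0244z,  y = 0.0280+-0.5052z
quadratic in z: (1.2558)z²+(0.1339)z+(-0.0805)=0, √Δ=0.6499 → z ∈ {-0.3121, 0.2054}; z = -0.3121 (taking z<0)
x = 0.0030, y = 0.1857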